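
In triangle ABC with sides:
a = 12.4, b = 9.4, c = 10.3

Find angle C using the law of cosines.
c² = a² + b² − 2ab·cos(C)  ⇒  cos(C) = (a² + b² − c²)/(2ab)
cos(C) = (12.4² + 9.4² − 10.3²)/(2·12.4·9.4) = (153.76 + 88.36 − 106.09)/233.12 = 136.03/233.12 ≈ 0.583519
C = arccos(0.583519) ≈ 54.3016°

C = 54.3°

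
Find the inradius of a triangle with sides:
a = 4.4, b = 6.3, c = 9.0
r = Area/s where s is the semi-perimeter.
s = (4.4 + 6.3 + 9.0)/2 = 19.7/2 = 9.85
Area = √(s(s−a)(s−b)(s−c)) = √(9.85·5.45·3.55·0.85) ≈ √161.987 ≈ 12.7274
r ≈ 12.7274/9.85 ≈ 1.29212

r = 1.292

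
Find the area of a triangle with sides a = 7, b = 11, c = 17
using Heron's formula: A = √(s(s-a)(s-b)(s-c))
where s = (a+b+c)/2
s = (7 + 11 + 17)/2 = 35/2 = 17.5
s − a = 10.5, s − b = 6.5, s − c = 0.5
s(s−a)(s−b)(s−c) = 17.5·10.5·6.5·0.5 = 597.1875
Area = √597.1875 ≈ 24.4374

s = 17.5, Area = 24.44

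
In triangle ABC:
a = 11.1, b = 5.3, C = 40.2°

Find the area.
Two sides and the included angle (SAS): A = ½·a·b·sin(C) = ½·11.1·5.3·sin(40.2°)
sin(40.2°) ≈ 0.645458
A ≈ ½·58.83·0.645458 = 29.415·0.645458 ≈ 18.9861

Area = 18.99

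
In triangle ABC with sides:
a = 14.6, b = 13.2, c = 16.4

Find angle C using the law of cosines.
c² = a² + b² − 2ab·cos(C)  ⇒  cos(C) = (a² + b² − c²)/(2ab)
cos(C) = (14.6² + 13.2² − 16.4²)/(2·14.6·13.2) = (213.16 + 174.24 − 268.96)/385.44 = 118.44/385.44 ≈ 0.307285
C = arccos(0.307285) ≈ 72.1043°

C = 72.1°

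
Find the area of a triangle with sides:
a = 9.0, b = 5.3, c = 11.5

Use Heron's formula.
s = (9.0 + 5.3 + 11.5)/2 = 25.8/2 = 12.9
s − a = 3.9, s − b = 7.6, s − c = 1.4
s(s−a)(s−b)(s−c) = 12.9·3.9·7.6·1.4 ≈ 535.298
Area = √535.298 ≈ 23.1365

Area = 23.14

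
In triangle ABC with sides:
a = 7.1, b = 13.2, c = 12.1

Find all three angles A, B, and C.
Law of cosines for each angle (a² = 50.41, b² = 174.24, c² = 146.41):
cos(A) = (b² + c² − a²)/(2bc) = (174.24 + 146.41 − 50.41)/(2·13.2·12.1) = 270.24/319.44 ≈ 0.84598  ⇒  A ≈ 32.2229°
cos(B) = (a² + c² − b²)/(2ac) = (50.41 + 146.41 − 174.24)/(2·7.1·12.1) = 22.58/171.82 ≈ 0.131417  ⇒  B ≈ 82.4485°
cos(C) = (a² + b² − c²)/(2ab) = (50.41 + 174.24 − 146.41)/(2·7.1·13.2) = 78.24/187.44 ≈ 0.417414  ⇒  C ≈ 65.3286°
Check: A + B + C ≈ 180°

A = 32.22°, B = 82.45°, C = 65.33°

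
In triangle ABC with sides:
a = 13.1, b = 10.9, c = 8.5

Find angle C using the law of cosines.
c² = a² + b² − 2ab·cos(C)  ⇒  cos(C) = (a² + b² − c²)/(2ab)
cos(C) = (13.1² + 10.9² − 8.5²)/(2·13.1·10.9) = (171.61 + 118.81 − 72.25)/285.58 = 218.17/285.58 ≈ 0.763954
C = arccos(0.763954) ≈ 40.186°

C = 40.19°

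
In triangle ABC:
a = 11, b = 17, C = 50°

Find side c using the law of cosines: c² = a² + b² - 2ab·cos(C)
c² = 11² + 17² − 2·11·17·cos(50°)
cos(50°) ≈ 0.642788
c² ≈ 121 + 289 − 374·(0.642788) ≈ 410 − 240.403 ≈ 169.597
c ≈ √169.597 ≈ 13.023

c = 13.02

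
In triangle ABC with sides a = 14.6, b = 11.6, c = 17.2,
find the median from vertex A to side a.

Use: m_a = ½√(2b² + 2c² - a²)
m_a = ½√(2·11.6² + 2·17.2² − 14.6²) = ½√(2·134.56 + 2·295.84 − 213.16) = ½√(269.12 + 591.68 − 213.16) = ½√647.64
√647.64 ≈ 25.4488, so m_a ≈ 12.7244

m_a = 12.72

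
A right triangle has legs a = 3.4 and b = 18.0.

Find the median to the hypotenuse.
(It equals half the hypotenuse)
Hypotenuse c = √(a² + b²) = √(11.56 + 324) = √335.56 ≈ 18.3183
Median to hypotenuse = c/2 ≈ 18.3183/2 ≈ 9.15915

Median = 9.159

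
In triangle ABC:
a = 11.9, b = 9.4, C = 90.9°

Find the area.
Two sides and the included angle (SAS): A = ½·a·b·sin(C) = ½·11.9·9.4·sin(90.9°)
sin(90.9°) ≈ 0.999877
A ≈ ½·111.86·0.999877 = 55.93·0.999877 ≈ 55.9231

Area = 55.92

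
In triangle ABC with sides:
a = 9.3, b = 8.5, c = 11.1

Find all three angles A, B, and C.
Law of cosines for each angle (a² = 86.49, b² = 72.25, c² = 123.21):
cos(A) = (b² + c² − a²)/(2bc) = (72.25 + 123.21 − 86.49)/(2·8.5·11.1) = 108.97/188.7 ≈ 0.577477  ⇒  A ≈ 54.7267°
cos(B) = (a² + c² − b²)/(2ac) = (86.49 + 123.21 − 72.25)/(2·9.3·11.1) = 137.45/206.46 ≈ 0.665746  ⇒  B ≈ 48.2604°
cos(C) = (a² + b² − c²)/(2ab) = (86.49 + 72.25 − 123.21)/(2·9.3·8.5) = 35.53/158.1 ≈ 0.224731  ⇒  C ≈ 77.0129°
Check: A + B + C ≈ 180°

A = 54.73°, B = 48.26°, C = 77.01°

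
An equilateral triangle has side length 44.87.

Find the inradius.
r = Area/s with s the semi-perimeter.
Area = (√3/4)·44.87² = (√3/4)·2013.3169 ≈ 0.433013·2013.3169 ≈ 871.792
s = 3·44.87/2 = 67.305
r ≈ 871.792/67.305 ≈ 12.9529
(Equivalently r = side/(2√3) = 44.87/3.4641 ≈ 12.9529.)

r = 12.95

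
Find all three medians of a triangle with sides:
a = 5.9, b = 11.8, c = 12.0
Median formula: m_a = ½√(2b² + 2c² − a²) (and cyclically). a² = 34.81, b² = 139.24, c² = 144.
m_a = ½√(2·139.24 + 2·144 − 34.81) = ½√531.67 ≈ ½·23.058 ≈ 11.529
m_b = ½√(2·34.81 + 2·144 − 139.24) = ½√218.38 ≈ ½·14.7777 ≈ 7.38884
m_c = ½√(2·34.81 + 2·139.24 − 144) = ½√204.1 ≈ ½·14.2864 ≈ 7.14318

m_a = 11.53, m_b = 7.389, m_c = 7.143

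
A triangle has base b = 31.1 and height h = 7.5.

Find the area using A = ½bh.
A = ½·b·h = ½·31.1·7.5 = ½·233.25 = 116.625

Area = 116.625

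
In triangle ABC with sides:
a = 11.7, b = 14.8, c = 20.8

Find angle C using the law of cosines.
c² = a² + b² − 2ab·cos(C)  ⇒  cos(C) = (a² + b² − c²)/(2ab)
cos(C) = (11.7² + 14.8² − 20.8²)/(2·11.7·14.8) = (136.89 + 219.04 − 432.64)/346.32 = -76.71/346.32 ≈ -0.2215
C = arccos(-0.2215) ≈ 102.797°

C = 102.8°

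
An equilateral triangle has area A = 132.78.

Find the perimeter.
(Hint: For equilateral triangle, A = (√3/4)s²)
A = (√3/4)s²  ⇒  s² = 4A/√3 = 4·132.78/√3 = 531.12/1.73205 ≈ 306.642
s ≈ √306.642 ≈ 17.5112
Perimeter = 3s ≈ 3·17.5112 ≈ 52.5336

Perimeter = 52.53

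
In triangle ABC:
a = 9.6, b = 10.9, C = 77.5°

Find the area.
Two sides and the included angle (SAS): A = ½·a·b·sin(C) = ½·9.6·10.9·sin(77.5°)
sin(77.5°) ≈ 0.976296
A ≈ ½·104.64·0.976296 = 52.32·0.976296 ≈ 51.0798

Area = 51.08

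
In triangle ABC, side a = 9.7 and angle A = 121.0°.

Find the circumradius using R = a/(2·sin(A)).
R = a/(2·sin(A)) = 9.7/(2·sin(121.0°))
sin(121.0°) ≈ 0.857167
R ≈ 9.7/(2·0.857167) = 9.7/1.71433 ≈ 5.65817

R = 5.658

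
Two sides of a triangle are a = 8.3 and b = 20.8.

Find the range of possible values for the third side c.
Triangle inequality: |a − b| < c < a + b
|a − b| = |8.3 − 20.8| = 12.5
a + b = 8.3 + 20.8 = 29.1

12.5 < c < 29.1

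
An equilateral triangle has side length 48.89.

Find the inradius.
r = Area/s with s the semi-perimeter.
Area = (√3/4)·48.89² = (√3/4)·2390.2321 ≈ 0.433013·2390.2321 ≈ 1035
s = 3·48.89/2 = 73.335
r ≈ 1035/73.335 ≈ 14.1133
(Equivalently r = side/(2√3) = 48.89/3.4641 ≈ 14.1133.)

r = 14.11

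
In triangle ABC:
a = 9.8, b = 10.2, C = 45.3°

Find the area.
Two sides and the included angle (SAS): A = ½·a·b·sin(C) = ½·9.8·10.2·sin(45.3°)
sin(45.3°) ≈ 0.710799
A ≈ ½·99.96·0.710799 = 49.98·0.710799 ≈ 35.5258

Area = 35.53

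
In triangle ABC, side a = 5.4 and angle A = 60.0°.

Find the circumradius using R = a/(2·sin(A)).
R = a/(2·sin(A)) = 5.4/(2·sin(60.0°))
sin(60.0°) ≈ 0.866025
R ≈ 5.4/(2·0.866025) = 5.4/1.73205 ≈ 3.11769

R = 3.118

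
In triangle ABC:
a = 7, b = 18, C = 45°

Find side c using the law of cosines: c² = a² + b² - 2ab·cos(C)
c² = 7² + 18² − 2·7·18·cos(45°)
cos(45°) ≈ 0.707107
c² ≈ 49 + 324 − 252·(0.707107) ≈ 373 − 178.191 ≈ 194.809
c ≈ √194.809 ≈ 13.9574

c = 13.96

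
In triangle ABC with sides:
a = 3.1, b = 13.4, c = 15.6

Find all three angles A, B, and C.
Law of cosines for each angle (a² = 9.61, b² = 179.56, c² = 243.36):
cos(A) = (b² + c² − a²)/(2bc) = (179.56 + 243.36 − 9.61)/(2·13.4·15.6) = 413.31/418.08 ≈ 0.988591  ⇒  A ≈ 8.66325°
cos(B) = (a² + c² − b²)/(2ac) = (9.61 + 243.36 − 179.56)/(2·3.1·15.6) = 73.41/96.72 ≈ 0.758995  ⇒  B ≈ 40.6243°
cos(C) = (a² + b² − c²)/(2ab) = (9.61 + 179.56 − 243.36)/(2·3.1·13.4) = -54.19/83.08 ≈ -0.652263  ⇒  C ≈ 130.712°
Check: A + B + C ≈ 180°

A = 8.663°, B = 40.62°, C = 130.7°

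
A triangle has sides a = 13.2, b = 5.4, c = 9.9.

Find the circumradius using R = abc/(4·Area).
First find the area with Heron's formula.
s = (13.2 + 5.4 + 9.9)/2 = 14.25
Area = √(s(s−a)(s−b)(s−c)) = √(14.25·1.05·8.85·4.35) ≈ √576.019 ≈ 24.0004
abc = 13.2·5.4·9.9 = 705.672
R = abc/(4·Area) ≈ 705.672/(4·24.0004) = 705.672/96.0016 ≈ 7.35063

R = 7.351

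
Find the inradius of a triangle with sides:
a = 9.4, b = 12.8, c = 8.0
r = Area/s where s is the semi-perimeter.
s = (9.4 + 12.8 + 8.0)/2 = 30.2/2 = 15.1
Area = √(s(s−a)(s−b)(s−c)) = √(15.1·5.7·2.3·7.1) ≈ √1405.52 ≈ 37.4903
r ≈ 37.4903/15.1 ≈ 2.4828

r = 2.483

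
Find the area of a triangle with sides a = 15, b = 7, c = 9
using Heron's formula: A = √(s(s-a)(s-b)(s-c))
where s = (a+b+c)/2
s = (15 + 7 + 9)/2 = 31/2 = 15.5
s − a = 0.5, s − b = 8.5, s − c = 6.5
s(s−a)(s−b)(s−c) = 15.5·0.5·8.5·6.5 = 428.1875
Area = √428.1875 ≈ 20.6927

s = 15.5, Area = 20.69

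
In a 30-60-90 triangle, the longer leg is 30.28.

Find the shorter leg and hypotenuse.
In a 30-60-90 triangle the sides are in ratio 1 : √3 : 2, so short leg = long leg/√3 and hypotenuse = 2·(short leg).
Short leg = 30.28/√3 ≈ 30.28/1.73205 ≈ 17.4822
Hypotenuse = 2·17.4822 ≈ 34.9643

Short leg = 17.48, Hypotenuse = 34.96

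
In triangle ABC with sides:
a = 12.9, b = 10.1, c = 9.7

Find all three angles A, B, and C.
Law of cosines for each angle (a² = 166.41, b² = 102.01, c² = 94.09):
cos(A) = (b² + c² − a²)/(2bc) = (102.01 + 94.09 − 166.41)/(2·10.1·9.7) = 29.69/195.94 ≈ 0.151526  ⇒  A ≈ 81.2846°
cos(B) = (a² + c² − b²)/(2ac) = (166.41 + 94.09 − 102.01)/(2·12.9·9.7) = 158.49/250.26 ≈ 0.633301  ⇒  B ≈ 50.7059°
cos(C) = (a² + b² − c²)/(2ab) = (166.41 + 102.01 − 94.09)/(2·12.9·10.1) = 174.33/260.58 ≈ 0.669008  ⇒  C ≈ 48.0095°
Check: A + B + C ≈ 180°

A = 81.28°, B = 50.71°, C = 48.01°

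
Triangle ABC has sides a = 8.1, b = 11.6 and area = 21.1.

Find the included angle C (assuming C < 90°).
Area = ½·a·b·sin(C)  ⇒  sin(C) = 2·Area/(a·b) = 2·21.1/(8.1·11.6) = 42.2/93.96 ≈ 0.449127
C = arcsin(0.449127) ≈ 26.6877° (taking the acute solution since C < 90°)

C = 26.69°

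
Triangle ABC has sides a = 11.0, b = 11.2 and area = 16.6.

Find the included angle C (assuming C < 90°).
Area = ½·a·b·sin(C)  ⇒  sin(C) = 2·Area/(a·b) = 2·16.6/(11.0·11.2) = 33.2/123.2 ≈ 0.269481
C = arcsin(0.269481) ≈ 15.6334° (taking the acute solution since C < 90°)

C = 15.63°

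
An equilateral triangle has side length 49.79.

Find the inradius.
r = Area/s with s the semi-perimeter.
Area = (√3/4)·49.79² = (√3/4)·2479.0441 ≈ 0.433013·2479.0441 ≈ 1073.46
s = 3·49.79/2 = 74.685
r ≈ 1073.46/74.685 ≈ 14.3731
(Equivalently r = side/(2√3) = 49.79/3.4641 ≈ 14.3731.)

r = 14.37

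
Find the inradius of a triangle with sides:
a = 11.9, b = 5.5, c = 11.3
r = Area/s where s is the semi-perimeter.
s = (11.9 + 5.5 + 11.3)/2 = 28.7/2 = 14.35
Area = √(s(s−a)(s−b)(s−c)) = √(14.35·2.45·8.85·3.05) ≈ √948.989 ≈ 30.8057
r ≈ 30.8057/14.35 ≈ 2.14674

r = 2.147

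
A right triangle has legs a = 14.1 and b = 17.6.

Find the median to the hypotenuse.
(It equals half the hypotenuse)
Hypotenuse c = √(a² + b²) = √(198.81 + 309.76) = √508.57 ≈ 22.5515
Median to hypotenuse = c/2 ≈ 22.5515/2 ≈ 11.2757

Median = 11.28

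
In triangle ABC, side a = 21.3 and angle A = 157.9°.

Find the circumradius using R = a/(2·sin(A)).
R = a/(2·sin(A)) = 21.3/(2·sin(157.9°))
sin(157.9°) ≈ 0.376224
R ≈ 21.3/(2·0.376224) = 21.3/0.752449 ≈ 28.3076

R = 28.31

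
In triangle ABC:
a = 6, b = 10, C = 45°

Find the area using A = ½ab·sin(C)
A = ½·a·b·sin(C) = ½·6·10·sin(45°)
sin(45°) ≈ 0.707107
A ≈ ½·60·0.707107 = 30·0.707107 ≈ 21.2132

Area = 21.21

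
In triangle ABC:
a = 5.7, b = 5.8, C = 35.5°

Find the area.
Two sides and the included angle (SAS): A = ½·a·b·sin(C) = ½·5.7·5.8·sin(35.5°)
sin(35.5°) ≈ 0.580703
A ≈ ½·33.06·0.580703 = 16.53·0.580703 ≈ 9.59902

Area = 9.599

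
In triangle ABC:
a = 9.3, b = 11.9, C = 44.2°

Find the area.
Two sides and the included angle (SAS): A = ½·a·b·sin(C) = ½·9.3·11.9·sin(44.2°)
sin(44.2°) ≈ 0.697165
A ≈ ½·110.67·0.697165 = 55.335·0.697165 ≈ 38.5776

Area = 38.58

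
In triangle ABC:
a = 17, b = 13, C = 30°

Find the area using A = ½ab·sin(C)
A = ½·a·b·sin(C) = ½·17·13·sin(30°)
sin(30°) ≈ 0.5
A ≈ ½·221·0.5 = 110.5·0.5 ≈ 55.25

Area = 55.25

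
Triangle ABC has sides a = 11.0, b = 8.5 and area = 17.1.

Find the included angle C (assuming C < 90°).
Area = ½·a·b·sin(C)  ⇒  sin(C) = 2·Area/(a·b) = 2·17.1/(11.0·8.5) = 34.2/93.5 ≈ 0.365775
C = arcsin(0.365775) ≈ 21.4553° (taking the acute solution since C < 90°)

C = 21.46°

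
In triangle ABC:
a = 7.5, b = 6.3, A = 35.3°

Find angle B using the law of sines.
a/sin(A) = b/sin(B)  ⇒  sin(B) = b·sin(A)/a = 6.3·sin(35.3°)/7.5
sin(35.3°) ≈ 0.577858
sin(B) ≈ 6.3·0.577858/7.5 ≈ 3.6405/7.5 ≈ 0.4854
B = arcsin(0.4854) ≈ 29.0387°
(Since b ≤ a we need B ≤ A, so the obtuse alternative 180° − 29.0387° ≈ 150.961° is rejected.)

B = 29.04°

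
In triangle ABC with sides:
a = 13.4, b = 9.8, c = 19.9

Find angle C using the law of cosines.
c² = a² + b² − 2ab·cos(C)  ⇒  cos(C) = (a² + b² − c²)/(2ab)
cos(C) = (13.4² + 9.8² − 19.9²)/(2·13.4·9.8) = (179.56 + 96.04 − 396.01)/262.64 = -120.41/262.64 ≈ -0.45846
C = arccos(-0.45846) ≈ 117.288°

C = 117.3°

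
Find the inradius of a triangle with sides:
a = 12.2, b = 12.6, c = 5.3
r = Area/s where s is the semi-perimeter.
s = (12.2 + 12.6 + 5.3)/2 = 30.1/2 = 15.05
Area = √(s(s−a)(s−b)(s−c)) = √(15.05·2.85·2.45·9.75) ≈ √1024.59 ≈ 32.0093
r ≈ 32.0093/15.05 ≈ 2.12686

r = 2.127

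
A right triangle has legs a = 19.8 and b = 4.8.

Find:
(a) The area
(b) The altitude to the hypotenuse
(a) The legs are perpendicular, so Area = ½·a·b = ½·19.8·4.8 = ½·95.04 = 47.52
(b) Hypotenuse c = √(a² + b²) = √(392.04 + 23.04) = √415.08 ≈ 20.3735
    Area = ½·c·h_c  ⇒  h_c = 2·Area/c = 95.04/20.3735 ≈ 4.66488

Area = 47.52, h_c = 4.665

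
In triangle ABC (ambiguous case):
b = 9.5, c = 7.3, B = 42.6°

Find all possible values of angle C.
b/sin(B) = c/sin(C)  ⇒  sin(C) = c·sin(B)/b = 7.3·sin(42.6°)/9.5
sin(42.6°) ≈ 0.676876
sin(C) ≈ 7.3·0.676876/9.5 ≈ 4.94119/9.5 ≈ 0.520126
Candidate 1: C₁ = arcsin(0.520126) ≈ 31.3407°  →  A = 180° − 42.6° − 31.3407° ≈ 106.059° > 0, valid
Candidate 2: C₂ = 180° − C₁ ≈ 148.659°  →  A = 180° − 42.6° − 148.659° ≈ -11.2593° ≤ 0, not a valid triangle

C = 31.34° (one solution)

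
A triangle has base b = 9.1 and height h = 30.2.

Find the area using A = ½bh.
A = ½·b·h = ½·9.1·30.2 = ½·274.82 = 137.41

Area = 137.41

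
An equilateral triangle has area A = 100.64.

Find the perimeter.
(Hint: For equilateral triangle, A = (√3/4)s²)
A = (√3/4)s²  ⇒  s² = 4A/√3 = 4·100.64/√3 = 402.56/1.73205 ≈ 232.418
s ≈ √232.418 ≈ 15.2453
Perimeter = 3s ≈ 3·15.2453 ≈ 45.7358

Perimeter = 45.74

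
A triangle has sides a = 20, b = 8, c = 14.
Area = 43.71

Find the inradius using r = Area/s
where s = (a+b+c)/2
s = (20 + 8 + 14)/2 = 42/2 = 21
r = Area/s = 43.71/21 ≈ 2.08143

r = 2.081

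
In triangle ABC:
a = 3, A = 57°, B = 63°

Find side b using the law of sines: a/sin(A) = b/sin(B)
a/sin(A) = b/sin(B)  ⇒  b = a·sin(B)/sin(A) = 3·sin(63°)/sin(57°)
sin(63°) ≈ 0.891007, sin(57°) ≈ 0.838671
b ≈ 3·0.891007/0.838671 ≈ 2.67302/0.838671 ≈ 3.18721

b = 3.187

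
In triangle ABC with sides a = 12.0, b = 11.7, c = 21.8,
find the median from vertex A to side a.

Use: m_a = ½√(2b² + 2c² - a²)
m_a = ½√(2·11.7² + 2·21.8² − 12.0²) = ½√(2·136.89 + 2·475.24 − 144) = ½√(273.78 + 950.48 − 144) = ½√1080.26
√1080.26 ≈ 32.8673, so m_a ≈ 16.4337

m_a = 16.43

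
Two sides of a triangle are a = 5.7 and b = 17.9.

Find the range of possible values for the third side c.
Triangle inequality: |a − b| < c < a + b
|a − b| = |5.7 − 17.9| = 12.2
a + b = 5.7 + 17.9 = 23.6

12.2 < c < 23.6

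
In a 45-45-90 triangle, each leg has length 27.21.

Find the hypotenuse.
In a 45-45-90 triangle the sides are in ratio 1 : 1 : √2, so hypotenuse = leg·√2.
Hypotenuse = 27.21·√2 ≈ 27.21·1.41421 ≈ 38.4808

Hypotenuse = 27.21√2 = 38.48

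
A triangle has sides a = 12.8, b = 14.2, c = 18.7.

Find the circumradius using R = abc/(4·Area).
First find the area with Heron's formula.
s = (12.8 + 14.2 + 18.7)/2 = 22.85
Area = √(s(s−a)(s−b)(s−c)) = √(22.85·10.05·8.65·4.15) ≈ √8243.59 ≈ 90.7942
abc = 12.8·14.2·18.7 = 3398.912
R = abc/(4·Area) ≈ 3398.912/(4·90.7942) = 3398.912/363.177 ≈ 9.35883

R = 9.359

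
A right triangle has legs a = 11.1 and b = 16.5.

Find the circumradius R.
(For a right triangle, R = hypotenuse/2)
Hypotenuse c = √(a² + b²) = √(123.21 + 272.25) = √395.46 ≈ 19.8862
R = c/2 ≈ 19.8862/2 ≈ 9.94309

R = 9.943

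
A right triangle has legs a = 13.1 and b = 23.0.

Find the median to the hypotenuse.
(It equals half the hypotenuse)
Hypotenuse c = √(a² + b²) = √(171.61 + 529) = √700.61 ≈ 26.469
Median to hypotenuse = c/2 ≈ 26.469/2 ≈ 13.2345

Median = 13.23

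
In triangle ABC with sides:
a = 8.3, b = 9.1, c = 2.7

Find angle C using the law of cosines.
c² = a² + b² − 2ab·cos(C)  ⇒  cos(C) = (a² + b² − c²)/(2ab)
cos(C) = (8.3² + 9.1² − 2.7²)/(2·8.3·9.1) = (68.89 + 82.81 − 7.29)/151.06 = 144.41/151.06 ≈ 0.955978
C = arccos(0.955978) ≈ 17.064°

C = 17.06°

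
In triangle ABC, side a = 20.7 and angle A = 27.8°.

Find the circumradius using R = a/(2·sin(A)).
R = a/(2·sin(A)) = 20.7/(2·sin(27.8°))
sin(27.8°) ≈ 0.466387
R ≈ 20.7/(2·0.466387) = 20.7/0.932773 ≈ 22.1919

R = 22.19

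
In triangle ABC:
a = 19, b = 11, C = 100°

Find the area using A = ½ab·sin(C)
A = ½·a·b·sin(C) = ½·19·11·sin(100°)
sin(100°) ≈ 0.984808
A ≈ ½·209·0.984808 = 104.5·0.984808 ≈ 102.912

Area = 102.9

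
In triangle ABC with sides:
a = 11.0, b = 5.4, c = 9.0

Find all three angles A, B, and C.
Law of cosines for each angle (a² = 121, b² = 29.16, c² = 81):
cos(A) = (b² + c² − a²)/(2bc) = (29.16 + 81 − 121)/(2·5.4·9.0) = -10.84/97.2 ≈ -0.111523  ⇒  A ≈ 96.4031°
cos(B) = (a² + c² − b²)/(2ac) = (121 + 81 − 29.16)/(2·11.0·9.0) = 172.84/198 ≈ 0.872929  ⇒  B ≈ 29.1992°
cos(C) = (a² + b² − c²)/(2ab) = (121 + 29.16 − 81)/(2·11.0·5.4) = 69.16/118.8 ≈ 0.582155  ⇒  C ≈ 54.3978°
Check: A + B + C ≈ 180°

A = 96.4°, B = 29.2°, C = 54.4°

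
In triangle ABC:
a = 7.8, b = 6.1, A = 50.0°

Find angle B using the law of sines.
a/sin(A) = b/sin(B)  ⇒  sin(B) = b·sin(A)/a = 6.1·sin(50.0°)/7.8
sin(50.0°) ≈ 0.766044
sin(B) ≈ 6.1·0.766044/7.8 ≈ 4.67287/7.8 ≈ 0.599086
B = arcsin(0.599086) ≈ 36.8045°
(Since b ≤ a we need B ≤ A, so the obtuse alternative 180° − 36.8045° ≈ 143.196° is rejected.)

B = 36.8°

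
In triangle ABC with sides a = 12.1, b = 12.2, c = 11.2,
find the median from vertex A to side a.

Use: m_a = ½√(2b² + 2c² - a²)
m_a = ½√(2·12.2² + 2·11.2² − 12.1²) = ½√(2·148.84 + 2·125.44 − 146.41) = ½√(297.68 + 250.88 − 146.41) = ½√402.15
√402.15 ≈ 20.0537, so m_a ≈ 10.0268

m_a = 10.03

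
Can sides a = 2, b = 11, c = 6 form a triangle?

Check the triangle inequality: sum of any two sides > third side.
a + b vs c: 2 + 11 = 13 > 6  ✓
a + c vs b: 2 + 6 = 8 ≤ 11  ✗
b + c vs a: 11 + 6 = 17 > 2  ✓

No: 2 + 6 = 8 is not > 11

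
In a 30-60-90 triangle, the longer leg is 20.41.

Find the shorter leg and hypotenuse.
In a 30-60-90 triangle the sides are in ratio 1 : √3 : 2, so short leg = long leg/√3 and hypotenuse = 2·(short leg).
Short leg = 20.41/√3 ≈ 20.41/1.73205 ≈ 11.7837
Hypotenuse = 2·11.7837 ≈ 23.5674

Short leg = 11.78, Hypotenuse = 23.57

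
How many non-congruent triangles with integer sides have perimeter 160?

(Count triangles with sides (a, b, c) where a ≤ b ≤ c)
Let a ≤ b ≤ c with a + b + c = 160. The only binding inequality is a + b > c, i.e. 160 − c > c, so c < 160/2; and c ≥ 160/3 since c is the largest side.
So 54 ≤ c ≤ 79. For each c, b runs from ⌈(160 − c)/2⌉ up to c (then a = 160 − b − c satisfies 1 ≤ a ≤ b automatically), giving c − ⌈(160 − c)/2⌉ + 1 choices.
Summing over c: 2 + 3 + 5 + 6 + … + 38 + 39  (26 terms, c = 54, …, 79) = 533
Check (closed form: nearest integer to p²/48 for even p, (p+3)²/48 for odd p): 160²/48 = 25600/48 ≈ 533.33 → 533

533 triangles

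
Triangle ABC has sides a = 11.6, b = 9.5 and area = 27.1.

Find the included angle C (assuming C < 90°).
Area = ½·a·b·sin(C)  ⇒  sin(C) = 2·Area/(a·b) = 2·27.1/(11.6·9.5) = 54.2/110.2 ≈ 0.491833
C = arcsin(0.491833) ≈ 29.4611° (taking the acute solution since C < 90°)

C = 29.46°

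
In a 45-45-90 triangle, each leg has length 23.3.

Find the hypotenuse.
In a 45-45-90 triangle the sides are in ratio 1 : 1 : √2, so hypotenuse = leg·√2.
Hypotenuse = 23.3·√2 ≈ 23.3·1.41421 ≈ 32.9512

Hypotenuse = 23.3√2 = 32.95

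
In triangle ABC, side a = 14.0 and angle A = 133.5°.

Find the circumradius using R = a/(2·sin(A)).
R = a/(2·sin(A)) = 14.0/(2·sin(133.5°))
sin(133.5°) ≈ 0.725374
R ≈ 14.0/(2·0.725374) = 14.0/1.45075 ≈ 9.65019

R = 9.65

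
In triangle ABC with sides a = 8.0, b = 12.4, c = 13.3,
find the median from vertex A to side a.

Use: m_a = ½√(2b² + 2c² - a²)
m_a = ½√(2·12.4² + 2·13.3² − 8.0²) = ½√(2·153.76 + 2·176.89 − 64) = ½√(307.52 + 353.78 − 64) = ½√597.3
√597.3 ≈ 24.4397, so m_a ≈ 12.2199

m_a = 12.22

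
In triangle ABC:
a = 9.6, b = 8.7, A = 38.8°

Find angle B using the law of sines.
a/sin(A) = b/sin(B)  ⇒  sin(B) = b·sin(A)/a = 8.7·sin(38.8°)/9.6
sin(38.8°) ≈ 0.626604
sin(B) ≈ 8.7·0.626604/9.6 ≈ 5.45145/9.6 ≈ 0.56786
B = arcsin(0.56786) ≈ 34.6011°
(Since b ≤ a we need B ≤ A, so the obtuse alternative 180° − 34.6011° ≈ 145.399° is rejected.)

B = 34.6°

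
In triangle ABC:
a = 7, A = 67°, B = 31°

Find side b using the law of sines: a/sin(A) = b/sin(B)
a/sin(A) = b/sin(B)  ⇒  b = a·sin(B)/sin(A) = 7·sin(31°)/sin(67°)
sin(31°) ≈ 0.515038, sin(67°) ≈ 0.920505
b ≈ 7·0.515038/0.920505 ≈ 3.60527/0.920505 ≈ 3.91662

b = 3.917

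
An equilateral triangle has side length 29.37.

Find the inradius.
r = Area/s with s the semi-perimeter.
Area = (√3/4)·29.37² = (√3/4)·862.5969 ≈ 0.433013·862.5969 ≈ 373.515
s = 3·29.37/2 = 44.055
r ≈ 373.515/44.055 ≈ 8.47839
(Equivalently r = side/(2√3) = 29.37/3.4641 ≈ 8.47839.)

r = 8.478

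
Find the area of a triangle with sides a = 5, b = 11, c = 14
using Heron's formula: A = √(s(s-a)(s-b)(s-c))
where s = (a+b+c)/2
s = (5 + 11 + 14)/2 = 30/2 = 15
s − a = 10, s − b = 4, s − c = 1
s(s−a)(s−b)(s−c) = 15·10·4·1 = 600
Area = √600 ≈ 24.4949

s = 15.0, Area = 24.49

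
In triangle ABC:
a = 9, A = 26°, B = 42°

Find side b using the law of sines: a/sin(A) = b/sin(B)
a/sin(A) = b/sin(B)  ⇒  b = a·sin(B)/sin(A) = 9·sin(42°)/sin(26°)
sin(42°) ≈ 0.669131, sin(26°) ≈ 0.438371
b ≈ 9·0.669131/0.438371 ≈ 6.02218/0.438371 ≈ 13.7376

b = 13.74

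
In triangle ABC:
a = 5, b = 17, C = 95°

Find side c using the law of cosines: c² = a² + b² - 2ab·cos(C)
c² = 5² + 17² − 2·5·17·cos(95°)
cos(95°) ≈ -0.0871557
c² ≈ 25 + 289 − 170·(-0.0871557) ≈ 314 + 14.8165 ≈ 328.816
c ≈ √328.816 ≈ 18.1333

c = 18.13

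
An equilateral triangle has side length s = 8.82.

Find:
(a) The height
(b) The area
(a) The height splits the triangle into two 30-60-90 halves: h = s·√3/2 = 8.82·1.73205/2 ≈ 15.2767/2 ≈ 7.63834
(b) Area = (√3/4)·s² = (√3/4)·8.82² = (√3/4)·77.7924 ≈ 0.433013·77.7924 ≈ 33.6851

Height = 7.638, Area = 33.69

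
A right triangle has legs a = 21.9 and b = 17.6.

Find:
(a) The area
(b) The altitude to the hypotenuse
(a) The legs are perpendicular, so Area = ½·a·b = ½·21.9·17.6 = ½·385.44 = 192.72
(b) Hypotenuse c = √(a² + b²) = √(479.61 + 309.76) = √789.37 ≈ 28.0957
    Area = ½·c·h_c  ⇒  h_c = 2·Area/c = 385.44/28.0957 ≈ 13.7188

Area = 192.72, h_c = 13.72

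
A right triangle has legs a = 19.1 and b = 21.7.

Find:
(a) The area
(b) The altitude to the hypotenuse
(a) The legs are perpendicular, so Area = ½·a·b = ½·19.1·21.7 = ½·414.47 = 207.235
(b) Hypotenuse c = √(a² + b²) = √(364.81 + 470.89) = √835.7 ≈ 28.9085
    Area = ½·c·h_c  ⇒  h_c = 2·Area/c = 414.47/28.9085 ≈ 14.3373

Area = 207.235, h_c = 14.34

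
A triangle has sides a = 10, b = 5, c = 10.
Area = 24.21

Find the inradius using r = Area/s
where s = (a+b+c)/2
s = (10 + 5 + 10)/2 = 25/2 = 12.5
r = Area/s = 24.21/12.5 ≈ 1.9368

r = 1.937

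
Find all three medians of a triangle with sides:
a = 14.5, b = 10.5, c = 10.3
Median formula: m_a = ½√(2b² + 2c² − a²) (and cyclically). a² = 210.25, b² = 110.25, c² = 106.09.
m_a = ½√(2·110.25 + 2·106.09 − 210.25) = ½√222.43 ≈ ½·14.9141 ≈ 7.45704
m_b = ½√(2·210.25 + 2·106.09 − 110.25) = ½√522.43 ≈ ½·22.8567 ≈ 11.4284
m_c = ½√(2·210.25 + 2·110.25 − 106.09) = ½√534.91 ≈ ½·23.1281 ≈ 11.5641

m_a = 7.457, m_b = 11.43, m_c = 11.56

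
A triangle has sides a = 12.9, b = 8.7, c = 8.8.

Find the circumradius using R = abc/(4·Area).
First find the area with Heron's formula.
s = (12.9 + 8.7 + 8.8)/2 = 15.2
Area = √(s(s−a)(s−b)(s−c)) = √(15.2·2.3·6.5·6.4) ≈ √1454.34 ≈ 38.1358
abc = 12.9·8.7·8.8 = 987.624
R = abc/(4·Area) ≈ 987.624/(4·38.1358) = 987.624/152.543 ≈ 6.4744

R = 6.474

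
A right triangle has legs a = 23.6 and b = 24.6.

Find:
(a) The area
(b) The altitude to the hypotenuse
(a) The legs are perpendicular, so Area = ½·a·b = ½·23.6·24.6 = ½·580.56 = 290.28
(b) Hypotenuse c = √(a² + b²) = √(556.96 + 605.16) = √1162.12 ≈ 34.0899
    Area = ½·c·h_c  ⇒  h_c = 2·Area/c = 580.56/34.0899 ≈ 17.0303

Area = 290.28, h_c = 17.03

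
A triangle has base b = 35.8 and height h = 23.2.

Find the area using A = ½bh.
A = ½·b·h = ½·35.8·23.2 = ½·830.56 = 415.28

Area = 415.28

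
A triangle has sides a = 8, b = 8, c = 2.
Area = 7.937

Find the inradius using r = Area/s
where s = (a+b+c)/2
s = (8 + 8 + 2)/2 = 18/2 = 9
r = Area/s = 7.937/9 ≈ 0.881889

r = 0.8819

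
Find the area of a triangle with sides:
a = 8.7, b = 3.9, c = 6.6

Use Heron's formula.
s = (8.7 + 3.9 + 6.6)/2 = 19.2/2 = 9.6
s − a = 0.9, s − b = 5.7, s − c = 3
s(s−a)(s−b)(s−c) = 9.6·0.9·5.7·3 ≈ 147.744
Area = √147.744 ≈ 12.155

Area = 12.15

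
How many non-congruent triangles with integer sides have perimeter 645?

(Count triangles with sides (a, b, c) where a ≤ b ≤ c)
Let a ≤ b ≤ c with a + b + c = 645. The only binding inequality is a + b > c, i.e. 645 − c > c, so c < 645/2; and c ≥ 645/3 since c is the largest side.
So 215 ≤ c ≤ 322. For each c, b runs from ⌈(645 − c)/2⌉ up to c (then a = 645 − b − c satisfies 1 ≤ a ≤ b automatically), giving c − ⌈(645 − c)/2⌉ + 1 choices.
Summing over c: 1 + 2 + 4 + 5 + … + 160 + 161  (108 terms, c = 215, …, 322) = 8748
Check (closed form: nearest integer to p²/48 for even p, (p+3)²/48 for odd p): (645+3)²/48 = 648²/48 = 419904/48 ≈ 8748.00 → 8748

8748 triangles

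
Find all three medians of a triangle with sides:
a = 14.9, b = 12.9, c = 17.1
Median formula: m_a = ½√(2b² + 2c² − a²) (and cyclically). a² = 222.01, b² = 166.41, c² = 292.41.
m_a = ½√(2·166.41 + 2·292.41 − 222.01) = ½√695.63 ≈ ½·26.3748 ≈ 13.1874
m_b = ½√(2·222.01 + 2·292.41 − 166.41) = ½√862.43 ≈ ½·29.3672 ≈ 14.6836
m_c = ½√(2·222.01 + 2·166.41 − 292.41) = ½√484.43 ≈ ½·22.0098 ≈ 11.0049

m_a = 13.19, m_b = 14.68, m_c = 11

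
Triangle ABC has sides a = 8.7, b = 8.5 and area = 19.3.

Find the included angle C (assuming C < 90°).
Area = ½·a·b·sin(C)  ⇒  sin(C) = 2·Area/(a·b) = 2·19.3/(8.7·8.5) = 38.6/73.95 ≈ 0.521974
C = arcsin(0.521974) ≈ 31.4648° (taking the acute solution since C < 90°)

C = 31.46°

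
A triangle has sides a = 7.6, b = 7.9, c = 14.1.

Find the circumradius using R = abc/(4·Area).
First find the area with Heron's formula.
s = (7.6 + 7.9 + 14.1)/2 = 14.8
Area = √(s(s−a)(s−b)(s−c)) = √(14.8·7.2·6.9·0.7) ≈ √514.685 ≈ 22.6867
abc = 7.6·7.9·14.1 = 846.564
R = abc/(4·Area) ≈ 846.564/(4·22.6867) = 846.564/90.7467 ≈ 9.32887

R = 9.329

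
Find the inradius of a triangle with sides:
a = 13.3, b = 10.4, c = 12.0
r = Area/s where s is the semi-perimeter.
s = (13.3 + 10.4 + 12.0)/2 = 35.7/2 = 17.85
Area = √(s(s−a)(s−b)(s−c)) = √(17.85·4.55·7.45·5.85) ≈ √3539.66 ≈ 59.4951
r ≈ 59.4951/17.85 ≈ 3.33306

r = 3.333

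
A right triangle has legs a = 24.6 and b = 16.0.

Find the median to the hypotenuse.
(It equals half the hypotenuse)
Hypotenuse c = √(a² + b²) = √(605.16 + 256) = √861.16 ≈ 29.3455
Median to hypotenuse = c/2 ≈ 29.3455/2 ≈ 14.6728

Median = 14.67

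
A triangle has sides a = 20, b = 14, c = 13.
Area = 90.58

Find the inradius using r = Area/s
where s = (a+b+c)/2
s = (20 + 14 + 13)/2 = 47/2 = 23.5
r = Area/s = 90.58/23.5 ≈ 3.85447

r = 3.854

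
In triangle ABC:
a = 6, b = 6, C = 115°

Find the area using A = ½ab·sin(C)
A = ½·a·b·sin(C) = ½·6·6·sin(115°)
sin(115°) ≈ 0.906308
A ≈ ½·36·0.906308 = 18·0.906308 ≈ 16.3135

Area = 16.31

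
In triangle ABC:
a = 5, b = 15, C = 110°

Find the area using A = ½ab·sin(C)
A = ½·a·b·sin(C) = ½·5·15·sin(110°)
sin(110°) ≈ 0.939693
A ≈ ½·75·0.939693 = 37.5·0.939693 ≈ 35.2385

Area = 35.24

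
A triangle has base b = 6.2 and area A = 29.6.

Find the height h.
A = ½·b·h  ⇒  h = 2A/b = 2·29.6/6.2 = 59.2/6.2 ≈ 9.54839

h = 9.548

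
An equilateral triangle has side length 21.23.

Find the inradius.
r = Area/s with s the semi-perimeter.
Area = (√3/4)·21.23² = (√3/4)·450.7129 ≈ 0.433013·450.7129 ≈ 195.164
s = 3·21.23/2 = 31.845
r ≈ 195.164/31.845 ≈ 6.12857
(Equivalently r = side/(2√3) = 21.23/3.4641 ≈ 6.12857.)

r = 6.129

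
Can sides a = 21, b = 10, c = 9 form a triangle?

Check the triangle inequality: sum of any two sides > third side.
a + b vs c: 21 + 10 = 31 > 9  ✓
a + c vs b: 21 + 9 = 30 > 10  ✓
b + c vs a: 10 + 9 = 19 ≤ 21  ✗

No: 10 + 9 = 19 is not > 21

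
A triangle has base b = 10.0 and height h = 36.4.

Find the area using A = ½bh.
A = ½·b·h = ½·10.0·36.4 = ½·364 = 182

Area = 182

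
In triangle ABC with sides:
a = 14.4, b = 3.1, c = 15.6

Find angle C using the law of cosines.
c² = a² + b² − 2ab·cos(C)  ⇒  cos(C) = (a² + b² − c²)/(2ab)
cos(C) = (14.4² + 3.1² − 15.6²)/(2·14.4·3.1) = (207.36 + 9.61 − 243.36)/89.28 = -26.39/89.28 ≈ -0.295587
C = arccos(-0.295587) ≈ 107.193°

C = 107.2°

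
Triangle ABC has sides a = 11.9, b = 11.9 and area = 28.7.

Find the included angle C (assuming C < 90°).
Area = ½·a·b·sin(C)  ⇒  sin(C) = 2·Area/(a·b) = 2·28.7/(11.9·11.9) = 57.4/141.61 ≈ 0.405339
C = arcsin(0.405339) ≈ 23.9123° (taking the acute solution since C < 90°)

C = 23.91°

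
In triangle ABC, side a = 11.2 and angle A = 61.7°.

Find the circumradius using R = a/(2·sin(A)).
R = a/(2·sin(A)) = 11.2/(2·sin(61.7°))
sin(61.7°) ≈ 0.880477
R ≈ 11.2/(2·0.880477) = 11.2/1.76095 ≈ 6.36019

R = 6.36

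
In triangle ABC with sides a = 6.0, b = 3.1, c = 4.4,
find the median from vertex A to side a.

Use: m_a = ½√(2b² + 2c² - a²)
m_a = ½√(2·3.1² + 2·4.4² − 6.0²) = ½√(2·9.61 + 2·19.36 − 36) = ½√(19.22 + 38.72 − 36) = ½√21.94
√21.94 ≈ 4.68402, so m_a ≈ 2.34201

m_a = 2.342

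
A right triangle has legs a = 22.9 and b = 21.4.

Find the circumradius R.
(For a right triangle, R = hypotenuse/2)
Hypotenuse c = √(a² + b²) = √(524.41 + 457.96) = √982.37 ≈ 31.3428
R = c/2 ≈ 31.3428/2 ≈ 15.6714

R = 15.67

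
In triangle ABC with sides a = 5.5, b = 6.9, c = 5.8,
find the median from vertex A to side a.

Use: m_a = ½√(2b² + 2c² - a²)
m_a = ½√(2·6.9² + 2·5.8² − 5.5²) = ½√(2·47.61 + 2·33.64 − 30.25) = ½√(95.22 + 67.28 − 30.25) = ½√132.25
√132.25 ≈ 11.5, so m_a ≈ 5.75

m_a = 5.75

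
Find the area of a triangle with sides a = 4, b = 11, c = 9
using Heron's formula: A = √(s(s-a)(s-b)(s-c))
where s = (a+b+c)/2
s = (4 + 11 + 9)/2 = 24/2 = 12
s − a = 8, s − b = 1, s − c = 3
s(s−a)(s−b)(s−c) = 12·8·1·3 = 288
Area = √288 ≈ 16.9706

s = 12.0, Area = 16.97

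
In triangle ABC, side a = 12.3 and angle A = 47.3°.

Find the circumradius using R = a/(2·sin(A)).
R = a/(2·sin(A)) = 12.3/(2·sin(47.3°))
sin(47.3°) ≈ 0.734915
R ≈ 12.3/(2·0.734915) = 12.3/1.46983 ≈ 8.36832

R = 8.368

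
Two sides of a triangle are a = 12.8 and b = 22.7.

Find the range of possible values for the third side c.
Triangle inequality: |a − b| < c < a + b
|a − b| = |12.8 − 22.7| = 9.9
a + b = 12.8 + 22.7 = 35.5

9.9 < c < 35.5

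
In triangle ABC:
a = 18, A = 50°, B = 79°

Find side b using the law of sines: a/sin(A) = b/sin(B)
a/sin(A) = b/sin(B)  ⇒  b = a·sin(B)/sin(A) = 18·sin(79°)/sin(50°)
sin(79°) ≈ 0.981627, sin(50°) ≈ 0.766044
b ≈ 18·0.981627/0.766044 ≈ 17.6693/0.766044 ≈ 23.0656

b = 23.07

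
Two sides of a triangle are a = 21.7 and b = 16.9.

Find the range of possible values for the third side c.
Triangle inequality: |a − b| < c < a + b
|a − b| = |21.7 − 16.9| = 4.8
a + b = 21.7 + 16.9 = 38.6

4.8 < c < 38.6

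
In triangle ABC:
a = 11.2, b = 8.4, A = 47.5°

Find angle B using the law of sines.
a/sin(A) = b/sin(B)  ⇒  sin(B) = b·sin(A)/a = 8.4·sin(47.5°)/11.2
sin(47.5°) ≈ 0.737277
sin(B) ≈ 8.4·0.737277/11.2 ≈ 6.19313/11.2 ≈ 0.552958
B = arcsin(0.552958) ≈ 33.5702°
(Since b ≤ a we need B ≤ A, so the obtuse alternative 180° − 33.5702° ≈ 146.43° is rejected.)

B = 33.57°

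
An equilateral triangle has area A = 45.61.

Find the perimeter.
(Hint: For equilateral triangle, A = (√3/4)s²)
A = (√3/4)s²  ⇒  s² = 4A/√3 = 4·45.61/√3 = 182.44/1.73205 ≈ 105.332
s ≈ √105.332 ≈ 10.2631
Perimeter = 3s ≈ 3·10.2631 ≈ 30.7894

Perimeter = 30.79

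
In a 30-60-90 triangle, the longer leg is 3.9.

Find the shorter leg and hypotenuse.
In a 30-60-90 triangle the sides are in ratio 1 : √3 : 2, so short leg = long leg/√3 and hypotenuse = 2·(short leg).
Short leg = 3.9/√3 ≈ 3.9/1.73205 ≈ 2.25167
Hypotenuse = 2·2.25167 ≈ 4.50333

Short leg = 2.252, Hypotenuse = 4.503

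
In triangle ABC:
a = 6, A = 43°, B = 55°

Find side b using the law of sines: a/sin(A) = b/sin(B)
a/sin(A) = b/sin(B)  ⇒  b = a·sin(B)/sin(A) = 6·sin(55°)/sin(43°)
sin(55°) ≈ 0.819152, sin(43°) ≈ 0.681998
b ≈ 6·0.819152/0.681998 ≈ 4.91491/0.681998 ≈ 7.20663

b = 7.207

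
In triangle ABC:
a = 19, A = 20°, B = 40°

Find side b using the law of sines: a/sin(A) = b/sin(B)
a/sin(A) = b/sin(B)  ⇒  b = a·sin(B)/sin(A) = 19·sin(40°)/sin(20°)
sin(40°) ≈ 0.642788, sin(20°) ≈ 0.34202
b ≈ 19·0.642788/0.34202 ≈ 12.213/0.34202 ≈ 35.7083

b = 35.71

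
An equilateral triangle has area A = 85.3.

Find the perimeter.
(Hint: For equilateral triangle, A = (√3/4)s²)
A = (√3/4)s²  ⇒  s² = 4A/√3 = 4·85.3/√3 = 341.2/1.73205 ≈ 196.992
s ≈ √196.992 ≈ 14.0354
Perimeter = 3s ≈ 3·14.0354 ≈ 42.1061

Perimeter = 42.11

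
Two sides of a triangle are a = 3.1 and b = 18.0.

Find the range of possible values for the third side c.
Triangle inequality: |a − b| < c < a + b
|a − b| = |3.1 − 18.0| = 14.9
a + b = 3.1 + 18.0 = 21.1

14.9 < c < 21.1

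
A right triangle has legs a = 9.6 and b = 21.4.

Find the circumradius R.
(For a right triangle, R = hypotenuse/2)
Hypotenuse c = √(a² + b²) = √(92.16 + 457.96) = √550.12 ≈ 23.4546
R = c/2 ≈ 23.4546/2 ≈ 11.7273

R = 11.73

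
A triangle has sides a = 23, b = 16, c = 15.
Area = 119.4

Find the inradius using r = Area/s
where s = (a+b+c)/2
s = (23 + 16 + 15)/2 = 54/2 = 27
r = Area/s = 119.4/27 ≈ 4.42222

r = 4.422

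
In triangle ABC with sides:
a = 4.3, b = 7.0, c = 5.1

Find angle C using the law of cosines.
c² = a² + b² − 2ab·cos(C)  ⇒  cos(C) = (a² + b² − c²)/(2ab)
cos(C) = (4.3² + 7.0² − 5.1²)/(2·4.3·7.0) = (18.49 + 49 − 26.01)/60.2 = 41.48/60.2 ≈ 0.689037
C = arccos(0.689037) ≈ 46.4461°

C = 46.45°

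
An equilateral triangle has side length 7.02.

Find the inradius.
r = Area/s with s the semi-perimeter.
Area = (√3/4)·7.02² = (√3/4)·49.2804 ≈ 0.433013·49.2804 ≈ 21.339
s = 3·7.02/2 = 10.53
r ≈ 21.339/10.53 ≈ 2.0265
(Equivalently r = side/(2√3) = 7.02/3.4641 ≈ 2.0265.)

r = 2.026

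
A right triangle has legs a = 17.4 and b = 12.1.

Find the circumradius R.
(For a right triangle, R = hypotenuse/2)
Hypotenuse c = √(a² + b²) = √(302.76 + 146.41) = √449.17 ≈ 21.1936
R = c/2 ≈ 21.1936/2 ≈ 10.5968

R = 10.6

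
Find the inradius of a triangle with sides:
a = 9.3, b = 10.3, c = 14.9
r = Area/s where s is the semi-perimeter.
s = (9.3 + 10.3 + 14.9)/2 = 34.5/2 = 17.25
Area = √(s(s−a)(s−b)(s−c)) = √(17.25·7.95·6.95·2.35) ≈ √2239.8 ≈ 47.3265
r ≈ 47.3265/17.25 ≈ 2.74357

r = 2.744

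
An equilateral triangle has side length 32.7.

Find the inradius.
r = Area/s with s the semi-perimeter.
Area = (√3/4)·32.7² = (√3/4)·1069.29 ≈ 0.433013·1069.29 ≈ 463.016
s = 3·32.7/2 = 49.05
r ≈ 463.016/49.05 ≈ 9.43968
(Equivalently r = side/(2√3) = 32.7/3.4641 ≈ 9.43968.)

r = 9.44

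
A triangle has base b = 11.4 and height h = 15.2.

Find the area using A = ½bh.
A = ½·b·h = ½·11.4·15.2 = ½·173.28 = 86.64

Area = 86.64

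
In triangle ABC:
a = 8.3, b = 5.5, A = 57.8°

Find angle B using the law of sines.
a/sin(A) = b/sin(B)  ⇒  sin(B) = b·sin(A)/a = 5.5·sin(57.8°)/8.3
sin(57.8°) ≈ 0.846193
sin(B) ≈ 5.5·0.846193/8.3 ≈ 4.65406/8.3 ≈ 0.56073
B = arcsin(0.56073) ≈ 34.1063°
(Since b ≤ a we need B ≤ A, so the obtuse alternative 180° − 34.1063° ≈ 145.894° is rejected.)

B = 34.11°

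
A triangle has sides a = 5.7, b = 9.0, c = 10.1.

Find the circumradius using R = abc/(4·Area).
First find the area with Heron's formula.
s = (5.7 + 9.0 + 10.1)/2 = 12.4
Area = √(s(s−a)(s−b)(s−c)) = √(12.4·6.7·3.4·2.3) ≈ √649.686 ≈ 25.4889
abc = 5.7·9.0·10.1 = 518.13
R = abc/(4·Area) ≈ 518.13/(4·25.4889) = 518.13/101.956 ≈ 5.08191

R = 5.082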